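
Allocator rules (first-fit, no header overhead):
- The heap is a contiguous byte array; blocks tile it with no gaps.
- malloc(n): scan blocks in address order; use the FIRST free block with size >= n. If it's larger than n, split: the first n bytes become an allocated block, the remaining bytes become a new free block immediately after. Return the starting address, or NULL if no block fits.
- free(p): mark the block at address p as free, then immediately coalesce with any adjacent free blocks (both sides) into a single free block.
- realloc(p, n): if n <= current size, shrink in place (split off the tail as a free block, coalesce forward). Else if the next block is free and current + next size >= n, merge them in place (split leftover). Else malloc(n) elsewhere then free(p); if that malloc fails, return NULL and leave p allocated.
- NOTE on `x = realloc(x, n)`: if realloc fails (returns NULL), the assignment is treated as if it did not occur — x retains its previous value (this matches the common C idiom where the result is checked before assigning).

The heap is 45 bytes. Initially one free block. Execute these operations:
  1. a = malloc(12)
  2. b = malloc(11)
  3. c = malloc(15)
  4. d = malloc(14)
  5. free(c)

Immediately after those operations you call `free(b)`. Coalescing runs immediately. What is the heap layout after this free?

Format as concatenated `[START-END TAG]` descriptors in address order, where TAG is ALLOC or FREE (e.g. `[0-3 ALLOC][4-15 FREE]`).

Op 1: a = malloc(12) -> a = 0; heap: [0-11 ALLOC][12-44 FREE]
Op 2: b = malloc(11) -> b = 12; heap: [0-11 ALLOC][12-22 ALLOC][23-44 FREE]
Op 3: c = malloc(15) -> c = 23; heap: [0-11 ALLOC][12-22 ALLOC][23-37 ALLOC][38-44 FREE]
Op 4: d = malloc(14) -> d = NULL; heap: [0-11 ALLOC][12-22 ALLOC][23-37 ALLOC][38-44 FREE]
Op 5: free(c) -> (freed c); heap: [0-11 ALLOC][12-22 ALLOC][23-44 FREE]
free(b): b = 12 -> block [12-22 ALLOC]; mark free, coalesce with adjacent free neighbors -> [0-11 ALLOC][12-44 FREE]

Answer: [0-11 ALLOC][12-44 FREE]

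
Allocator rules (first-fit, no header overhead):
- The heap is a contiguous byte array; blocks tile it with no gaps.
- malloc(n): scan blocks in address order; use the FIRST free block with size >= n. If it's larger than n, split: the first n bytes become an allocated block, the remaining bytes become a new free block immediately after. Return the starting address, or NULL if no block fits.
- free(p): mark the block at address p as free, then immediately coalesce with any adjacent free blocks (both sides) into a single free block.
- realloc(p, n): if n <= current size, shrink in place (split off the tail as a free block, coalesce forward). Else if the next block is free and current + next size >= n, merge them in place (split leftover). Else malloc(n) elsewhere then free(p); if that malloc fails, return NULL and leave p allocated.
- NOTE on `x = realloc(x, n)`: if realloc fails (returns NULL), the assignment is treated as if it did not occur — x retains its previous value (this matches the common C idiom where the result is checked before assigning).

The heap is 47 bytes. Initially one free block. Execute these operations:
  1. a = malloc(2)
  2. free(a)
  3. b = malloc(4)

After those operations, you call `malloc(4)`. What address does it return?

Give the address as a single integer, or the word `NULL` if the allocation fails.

Answer: 4

Derivation:
Op 1: a = malloc(2) -> a = 0; heap: [0-1 ALLOC][2-46 FREE]
Op 2: free(a) -> (freed a); heap: [0-46 FREE]
Op 3: b = malloc(4) -> b = 0; heap: [0-3 ALLOC][4-46 FREE]
malloc(4): first-fit scan over [0-3 ALLOC][4-46 FREE] -> 4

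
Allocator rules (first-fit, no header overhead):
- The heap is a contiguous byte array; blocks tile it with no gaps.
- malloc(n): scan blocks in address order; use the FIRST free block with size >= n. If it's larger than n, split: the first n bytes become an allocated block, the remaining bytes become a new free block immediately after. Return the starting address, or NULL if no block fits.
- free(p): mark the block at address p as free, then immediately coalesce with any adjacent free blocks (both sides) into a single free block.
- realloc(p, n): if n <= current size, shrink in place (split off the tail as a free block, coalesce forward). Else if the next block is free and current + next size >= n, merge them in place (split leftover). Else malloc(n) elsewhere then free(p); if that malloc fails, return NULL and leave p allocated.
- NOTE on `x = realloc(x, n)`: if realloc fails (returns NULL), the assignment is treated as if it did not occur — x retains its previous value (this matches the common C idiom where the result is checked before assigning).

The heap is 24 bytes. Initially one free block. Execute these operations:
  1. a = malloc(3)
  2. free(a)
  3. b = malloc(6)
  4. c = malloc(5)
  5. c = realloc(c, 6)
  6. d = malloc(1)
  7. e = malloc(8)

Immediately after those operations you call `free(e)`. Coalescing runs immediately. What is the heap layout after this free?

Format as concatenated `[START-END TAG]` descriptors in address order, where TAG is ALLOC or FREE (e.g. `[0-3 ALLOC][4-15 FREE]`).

Op 1: a = malloc(3) -> a = 0; heap: [0-2 ALLOC][3-23 FREE]
Op 2: free(a) -> (freed a); heap: [0-23 FREE]
Op 3: b = malloc(6) -> b = 0; heap: [0-5 ALLOC][6-23 FREE]
Op 4: c = malloc(5) -> c = 6; heap: [0-5 ALLOC][6-10 ALLOC][11-23 FREE]
Op 5: c = realloc(c, 6) -> c = 6; heap: [0-5 ALLOC][6-11 ALLOC][12-23 FREE]
Op 6: d = malloc(1) -> d = 12; heap: [0-5 ALLOC][6-11 ALLOC][12-12 ALLOC][13-23 FREE]
Op 7: e = malloc(8) -> e = 13; heap: [0-5 ALLOC][6-11 ALLOC][12-12 ALLOC][13-20 ALLOC][21-23 FREE]
free(e): e = 13 -> block [13-20 ALLOC]; mark free, coalesce with adjacent free neighbors -> [0-5 ALLOC][6-11 ALLOC][12-12 ALLOC][13-23 FREE]

Answer: [0-5 ALLOC][6-11 ALLOC][12-12 ALLOC][13-23 FREE]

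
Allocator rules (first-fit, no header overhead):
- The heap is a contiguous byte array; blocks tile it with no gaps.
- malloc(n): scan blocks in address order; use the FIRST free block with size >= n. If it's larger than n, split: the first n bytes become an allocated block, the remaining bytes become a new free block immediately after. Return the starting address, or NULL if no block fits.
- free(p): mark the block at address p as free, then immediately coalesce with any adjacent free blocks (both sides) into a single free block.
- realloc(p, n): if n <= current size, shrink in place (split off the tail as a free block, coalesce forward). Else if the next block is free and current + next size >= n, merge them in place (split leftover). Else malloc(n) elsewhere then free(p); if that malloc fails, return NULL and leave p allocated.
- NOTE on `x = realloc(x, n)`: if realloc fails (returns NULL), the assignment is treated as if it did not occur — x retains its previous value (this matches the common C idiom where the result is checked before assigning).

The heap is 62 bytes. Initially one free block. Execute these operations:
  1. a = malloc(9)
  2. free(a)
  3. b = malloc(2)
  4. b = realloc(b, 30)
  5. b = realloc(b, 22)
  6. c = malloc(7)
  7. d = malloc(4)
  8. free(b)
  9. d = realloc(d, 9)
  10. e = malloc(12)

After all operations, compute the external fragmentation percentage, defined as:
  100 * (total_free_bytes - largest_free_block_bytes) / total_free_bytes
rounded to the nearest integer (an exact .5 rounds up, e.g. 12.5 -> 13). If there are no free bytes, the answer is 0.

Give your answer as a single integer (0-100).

Op 1: a = malloc(9) -> a = 0; heap: [0-8 ALLOC][9-61 FREE]
Op 2: free(a) -> (freed a); heap: [0-61 FREE]
Op 3: b = malloc(2) -> b = 0; heap: [0-1 ALLOC][2-61 FREE]
Op 4: b = realloc(b, 30) -> b = 0; heap: [0-29 ALLOC][30-61 FREE]
Op 5: b = realloc(b, 22) -> b = 0; heap: [0-21 ALLOC][22-61 FREE]
Op 6: c = malloc(7) -> c = 22; heap: [0-21 ALLOC][22-28 ALLOC][29-61 FREE]
Op 7: d = malloc(4) -> d = 29; heap: [0-21 ALLOC][22-28 ALLOC][29-32 ALLOC][33-61 FREE]
Op 8: free(b) -> (freed b); heap: [0-21 FREE][22-28 ALLOC][29-32 ALLOC][33-61 FREE]
Op 9: d = realloc(d, 9) -> d = 29; heap: [0-21 FREE][22-28 ALLOC][29-37 ALLOC][38-61 FREE]
Op 10: e = malloc(12) -> e = 0; heap: [0-11 ALLOC][12-21 FREE][22-28 ALLOC][29-37 ALLOC][38-61 FREE]
Free blocks: [10 24] total_free=34 largest=24 -> 100*(34-24)/34 = 1000/34 ≈ 29.412 -> rounds to 29

Answer: 29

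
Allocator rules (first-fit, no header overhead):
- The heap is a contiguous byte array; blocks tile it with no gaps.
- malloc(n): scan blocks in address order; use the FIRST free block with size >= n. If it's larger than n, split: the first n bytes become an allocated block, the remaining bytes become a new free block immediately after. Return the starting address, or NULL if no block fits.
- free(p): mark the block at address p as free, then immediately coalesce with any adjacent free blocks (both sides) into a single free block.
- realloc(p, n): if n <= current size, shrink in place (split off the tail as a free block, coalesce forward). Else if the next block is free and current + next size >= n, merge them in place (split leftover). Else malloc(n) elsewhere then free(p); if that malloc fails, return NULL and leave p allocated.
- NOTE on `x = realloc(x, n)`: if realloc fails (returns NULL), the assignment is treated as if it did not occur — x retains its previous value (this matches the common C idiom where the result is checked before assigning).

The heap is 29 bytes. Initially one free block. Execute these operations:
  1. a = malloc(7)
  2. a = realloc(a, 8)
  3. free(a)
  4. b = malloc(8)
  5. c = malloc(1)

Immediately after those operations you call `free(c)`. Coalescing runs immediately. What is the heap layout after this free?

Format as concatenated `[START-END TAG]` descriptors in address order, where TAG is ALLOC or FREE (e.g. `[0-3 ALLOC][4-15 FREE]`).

Answer: [0-7 ALLOC][8-28 FREE]

Derivation:
Op 1: a = malloc(7) -> a = 0; heap: [0-6 ALLOC][7-28 FREE]
Op 2: a = realloc(a, 8) -> a = 0; heap: [0-7 ALLOC][8-28 FREE]
Op 3: free(a) -> (freed a); heap: [0-28 FREE]
Op 4: b = malloc(8) -> b = 0; heap: [0-7 ALLOC][8-28 FREE]
Op 5: c = malloc(1) -> c = 8; heap: [0-7 ALLOC][8-8 ALLOC][9-28 FREE]
free(c): c = 8 -> block [8-8 ALLOC]; mark free, coalesce with adjacent free neighbors -> [0-7 ALLOC][8-28 FREE]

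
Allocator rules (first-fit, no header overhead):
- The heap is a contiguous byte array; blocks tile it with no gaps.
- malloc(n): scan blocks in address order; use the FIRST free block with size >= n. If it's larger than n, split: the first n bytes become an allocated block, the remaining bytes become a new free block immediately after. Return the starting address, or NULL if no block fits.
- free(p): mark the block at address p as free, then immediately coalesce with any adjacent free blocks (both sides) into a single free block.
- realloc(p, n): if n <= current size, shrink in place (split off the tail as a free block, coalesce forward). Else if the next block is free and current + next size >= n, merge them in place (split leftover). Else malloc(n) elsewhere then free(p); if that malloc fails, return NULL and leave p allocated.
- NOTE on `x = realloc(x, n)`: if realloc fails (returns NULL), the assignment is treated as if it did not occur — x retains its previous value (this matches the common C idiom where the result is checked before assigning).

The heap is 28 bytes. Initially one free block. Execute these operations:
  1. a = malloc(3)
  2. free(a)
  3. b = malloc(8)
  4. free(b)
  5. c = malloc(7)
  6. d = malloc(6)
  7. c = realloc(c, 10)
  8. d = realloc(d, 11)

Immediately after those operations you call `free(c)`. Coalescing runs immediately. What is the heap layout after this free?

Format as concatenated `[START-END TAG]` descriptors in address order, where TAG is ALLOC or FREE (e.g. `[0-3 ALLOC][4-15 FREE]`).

Op 1: a = malloc(3) -> a = 0; heap: [0-2 ALLOC][3-27 FREE]
Op 2: free(a) -> (freed a); heap: [0-27 FREE]
Op 3: b = malloc(8) -> b = 0; heap: [0-7 ALLOC][8-27 FREE]
Op 4: free(b) -> (freed b); heap: [0-27 FREE]
Op 5: c = malloc(7) -> c = 0; heap: [0-6 ALLOC][7-27 FREE]
Op 6: d = malloc(6) -> d = 7; heap: [0-6 ALLOC][7-12 ALLOC][13-27 FREE]
Op 7: c = realloc(c, 10) -> c = 13; heap: [0-6 FREE][7-12 ALLOC][13-22 ALLOC][23-27 FREE]
Op 8: d = realloc(d, 11) -> NULL (d unchanged); heap: [0-6 FREE][7-12 ALLOC][13-22 ALLOC][23-27 FREE]
free(c): c = 13 -> block [13-22 ALLOC]; mark free, coalesce with adjacent free neighbors -> [0-6 FREE][7-12 ALLOC][13-27 FREE]

Answer: [0-6 FREE][7-12 ALLOC][13-27 FREE]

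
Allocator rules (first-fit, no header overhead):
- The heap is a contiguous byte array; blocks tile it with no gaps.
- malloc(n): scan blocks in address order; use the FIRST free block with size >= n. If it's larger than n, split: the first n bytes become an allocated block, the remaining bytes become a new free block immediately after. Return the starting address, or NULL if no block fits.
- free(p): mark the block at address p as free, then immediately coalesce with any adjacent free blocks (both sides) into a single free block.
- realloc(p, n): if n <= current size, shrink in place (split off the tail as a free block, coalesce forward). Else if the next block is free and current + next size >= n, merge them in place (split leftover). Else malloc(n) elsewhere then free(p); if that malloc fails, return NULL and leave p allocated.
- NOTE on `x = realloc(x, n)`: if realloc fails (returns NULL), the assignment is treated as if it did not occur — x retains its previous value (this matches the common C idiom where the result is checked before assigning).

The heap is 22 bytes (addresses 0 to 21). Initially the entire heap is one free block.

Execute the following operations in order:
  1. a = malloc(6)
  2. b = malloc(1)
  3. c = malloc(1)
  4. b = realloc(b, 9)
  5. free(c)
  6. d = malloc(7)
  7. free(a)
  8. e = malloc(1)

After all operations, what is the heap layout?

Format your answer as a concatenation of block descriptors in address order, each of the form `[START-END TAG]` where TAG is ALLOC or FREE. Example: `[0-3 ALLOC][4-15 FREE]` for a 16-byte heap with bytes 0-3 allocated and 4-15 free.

Answer: [0-0 ALLOC][1-7 FREE][8-16 ALLOC][17-21 FREE]

Derivation:
Op 1: a = malloc(6) -> a = 0; heap: [0-5 ALLOC][6-21 FREE]
Op 2: b = malloc(1) -> b = 6; heap: [0-5 ALLOC][6-6 ALLOC][7-21 FREE]
Op 3: c = malloc(1) -> c = 7; heap: [0-5 ALLOC][6-6 ALLOC][7-7 ALLOC][8-21 FREE]
Op 4: b = realloc(b, 9) -> b = 8; heap: [0-5 ALLOC][6-6 FREE][7-7 ALLOC][8-16 ALLOC][17-21 FREE]
Op 5: free(c) -> (freed c); heap: [0-5 ALLOC][6-7 FREE][8-16 ALLOC][17-21 FREE]
Op 6: d = malloc(7) -> d = NULL; heap: [0-5 ALLOC][6-7 FREE][8-16 ALLOC][17-21 FREE]
Op 7: free(a) -> (freed a); heap: [0-7 FREE][8-16 ALLOC][17-21 FREE]
Op 8: e = malloc(1) -> e = 0; heap: [0-0 ALLOC][1-7 FREE][8-16 ALLOC][17-21 FREE]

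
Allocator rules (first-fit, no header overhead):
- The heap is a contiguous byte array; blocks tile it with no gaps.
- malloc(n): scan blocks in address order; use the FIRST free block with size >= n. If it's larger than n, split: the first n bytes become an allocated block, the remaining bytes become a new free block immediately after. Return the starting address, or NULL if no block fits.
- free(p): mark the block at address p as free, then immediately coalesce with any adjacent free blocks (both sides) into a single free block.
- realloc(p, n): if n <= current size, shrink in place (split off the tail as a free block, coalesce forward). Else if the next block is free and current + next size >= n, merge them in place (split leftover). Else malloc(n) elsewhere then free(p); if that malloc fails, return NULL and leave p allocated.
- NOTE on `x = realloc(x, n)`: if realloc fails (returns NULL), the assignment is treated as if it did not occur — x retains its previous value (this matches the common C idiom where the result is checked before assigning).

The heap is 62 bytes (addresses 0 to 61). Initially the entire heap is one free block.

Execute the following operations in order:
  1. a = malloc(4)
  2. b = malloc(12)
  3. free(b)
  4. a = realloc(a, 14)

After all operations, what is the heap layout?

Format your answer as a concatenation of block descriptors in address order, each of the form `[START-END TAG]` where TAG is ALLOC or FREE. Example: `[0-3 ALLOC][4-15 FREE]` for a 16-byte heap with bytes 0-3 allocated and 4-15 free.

Op 1: a = malloc(4) -> a = 0; heap: [0-3 ALLOC][4-61 FREE]
Op 2: b = malloc(12) -> b = 4; heap: [0-3 ALLOC][4-15 ALLOC][16-61 FREE]
Op 3: free(b) -> (freed b); heap: [0-3 ALLOC][4-61 FREE]
Op 4: a = realloc(a, 14) -> a = 0; heap: [0-13 ALLOC][14-61 FREE]

Answer: [0-13 ALLOC][14-61 FREE]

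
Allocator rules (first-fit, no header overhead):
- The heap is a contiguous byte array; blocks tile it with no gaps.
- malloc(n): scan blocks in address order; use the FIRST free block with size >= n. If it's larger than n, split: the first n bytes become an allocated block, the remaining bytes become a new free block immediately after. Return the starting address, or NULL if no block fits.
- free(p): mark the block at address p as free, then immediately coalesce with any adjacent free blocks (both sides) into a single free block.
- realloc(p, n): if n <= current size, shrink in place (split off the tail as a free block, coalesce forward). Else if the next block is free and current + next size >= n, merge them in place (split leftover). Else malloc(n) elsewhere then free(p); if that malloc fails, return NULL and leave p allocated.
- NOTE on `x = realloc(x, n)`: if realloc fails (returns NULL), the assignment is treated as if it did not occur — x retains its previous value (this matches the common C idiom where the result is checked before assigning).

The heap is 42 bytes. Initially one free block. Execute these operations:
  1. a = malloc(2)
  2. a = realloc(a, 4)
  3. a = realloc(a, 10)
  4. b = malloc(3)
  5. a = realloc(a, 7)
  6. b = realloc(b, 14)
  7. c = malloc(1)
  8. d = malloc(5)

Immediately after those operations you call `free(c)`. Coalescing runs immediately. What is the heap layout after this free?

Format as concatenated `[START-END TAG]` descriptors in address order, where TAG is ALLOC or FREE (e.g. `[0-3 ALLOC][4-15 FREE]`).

Answer: [0-6 ALLOC][7-9 FREE][10-23 ALLOC][24-28 ALLOC][29-41 FREE]

Derivation:
Op 1: a = malloc(2) -> a = 0; heap: [0-1 ALLOC][2-41 FREE]
Op 2: a = realloc(a, 4) -> a = 0; heap: [0-3 ALLOC][4-41 FREE]
Op 3: a = realloc(a, 10) -> a = 0; heap: [0-9 ALLOC][10-41 FREE]
Op 4: b = malloc(3) -> b = 10; heap: [0-9 ALLOC][10-12 ALLOC][13-41 FREE]
Op 5: a = realloc(a, 7) -> a = 0; heap: [0-6 ALLOC][7-9 FREE][10-12 ALLOC][13-41 FREE]
Op 6: b = realloc(b, 14) -> b = 10; heap: [0-6 ALLOC][7-9 FREE][10-23 ALLOC][24-41 FREE]
Op 7: c = malloc(1) -> c = 7; heap: [0-6 ALLOC][7-7 ALLOC][8-9 FREE][10-23 ALLOC][24-41 FREE]
Op 8: d = malloc(5) -> d = 24; heap: [0-6 ALLOC][7-7 ALLOC][8-9 FREE][10-23 ALLOC][24-28 ALLOC][29-41 FREE]
free(c): c = 7 -> block [7-7 ALLOC]; mark free, coalesce with adjacent free neighbors -> [0-6 ALLOC][7-9 FREE][10-23 ALLOC][24-28 ALLOC][29-41 FREE]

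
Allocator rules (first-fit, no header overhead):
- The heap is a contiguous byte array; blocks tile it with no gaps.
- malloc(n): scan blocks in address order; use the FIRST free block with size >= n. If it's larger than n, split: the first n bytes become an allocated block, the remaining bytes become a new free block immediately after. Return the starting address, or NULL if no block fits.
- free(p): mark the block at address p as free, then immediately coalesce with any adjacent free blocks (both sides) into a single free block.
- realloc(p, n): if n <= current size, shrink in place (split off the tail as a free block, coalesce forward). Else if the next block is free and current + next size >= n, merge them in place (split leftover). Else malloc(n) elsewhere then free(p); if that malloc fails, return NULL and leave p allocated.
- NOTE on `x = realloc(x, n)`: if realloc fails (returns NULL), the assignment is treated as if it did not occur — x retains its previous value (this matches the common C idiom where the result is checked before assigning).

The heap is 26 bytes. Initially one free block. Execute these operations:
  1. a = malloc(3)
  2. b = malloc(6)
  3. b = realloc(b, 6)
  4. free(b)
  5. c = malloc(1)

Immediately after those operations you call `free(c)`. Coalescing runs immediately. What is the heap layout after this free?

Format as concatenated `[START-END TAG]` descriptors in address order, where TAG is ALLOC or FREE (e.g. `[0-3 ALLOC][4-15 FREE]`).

Answer: [0-2 ALLOC][3-25 FREE]

Derivation:
Op 1: a = malloc(3) -> a = 0; heap: [0-2 ALLOC][3-25 FREE]
Op 2: b = malloc(6) -> b = 3; heap: [0-2 ALLOC][3-8 ALLOC][9-25 FREE]
Op 3: b = realloc(b, 6) -> b = 3; heap: [0-2 ALLOC][3-8 ALLOC][9-25 FREE]
Op 4: free(b) -> (freed b); heap: [0-2 ALLOC][3-25 FREE]
Op 5: c = malloc(1) -> c = 3; heap: [0-2 ALLOC][3-3 ALLOC][4-25 FREE]
free(c): c = 3 -> block [3-3 ALLOC]; mark free, coalesce with adjacent free neighbors -> [0-2 ALLOC][3-25 FREE]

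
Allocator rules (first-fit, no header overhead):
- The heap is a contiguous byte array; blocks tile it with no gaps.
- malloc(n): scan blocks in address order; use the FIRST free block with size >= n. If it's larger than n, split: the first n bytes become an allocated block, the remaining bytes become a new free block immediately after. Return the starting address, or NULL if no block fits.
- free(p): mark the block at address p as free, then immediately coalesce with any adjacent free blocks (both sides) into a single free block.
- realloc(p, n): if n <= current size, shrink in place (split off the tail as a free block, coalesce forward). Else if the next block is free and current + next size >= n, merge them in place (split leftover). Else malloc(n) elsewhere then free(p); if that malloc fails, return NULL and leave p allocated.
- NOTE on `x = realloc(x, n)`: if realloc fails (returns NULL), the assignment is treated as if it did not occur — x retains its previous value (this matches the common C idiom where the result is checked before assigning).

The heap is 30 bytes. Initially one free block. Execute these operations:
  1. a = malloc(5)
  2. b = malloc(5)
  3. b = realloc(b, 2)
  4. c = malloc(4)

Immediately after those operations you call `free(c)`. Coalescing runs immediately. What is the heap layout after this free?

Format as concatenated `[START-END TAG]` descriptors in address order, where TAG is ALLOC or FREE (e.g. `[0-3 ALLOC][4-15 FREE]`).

Answer: [0-4 ALLOC][5-6 ALLOC][7-29 FREE]

Derivation:
Op 1: a = malloc(5) -> a = 0; heap: [0-4 ALLOC][5-29 FREE]
Op 2: b = malloc(5) -> b = 5; heap: [0-4 ALLOC][5-9 ALLOC][10-29 FREE]
Op 3: b = realloc(b, 2) -> b = 5; heap: [0-4 ALLOC][5-6 ALLOC][7-29 FREE]
Op 4: c = malloc(4) -> c = 7; heap: [0-4 ALLOC][5-6 ALLOC][7-10 ALLOC][11-29 FREE]
free(c): c = 7 -> block [7-10 ALLOC]; mark free, coalesce with adjacent free neighbors -> [0-4 ALLOC][5-6 ALLOC][7-29 FREE]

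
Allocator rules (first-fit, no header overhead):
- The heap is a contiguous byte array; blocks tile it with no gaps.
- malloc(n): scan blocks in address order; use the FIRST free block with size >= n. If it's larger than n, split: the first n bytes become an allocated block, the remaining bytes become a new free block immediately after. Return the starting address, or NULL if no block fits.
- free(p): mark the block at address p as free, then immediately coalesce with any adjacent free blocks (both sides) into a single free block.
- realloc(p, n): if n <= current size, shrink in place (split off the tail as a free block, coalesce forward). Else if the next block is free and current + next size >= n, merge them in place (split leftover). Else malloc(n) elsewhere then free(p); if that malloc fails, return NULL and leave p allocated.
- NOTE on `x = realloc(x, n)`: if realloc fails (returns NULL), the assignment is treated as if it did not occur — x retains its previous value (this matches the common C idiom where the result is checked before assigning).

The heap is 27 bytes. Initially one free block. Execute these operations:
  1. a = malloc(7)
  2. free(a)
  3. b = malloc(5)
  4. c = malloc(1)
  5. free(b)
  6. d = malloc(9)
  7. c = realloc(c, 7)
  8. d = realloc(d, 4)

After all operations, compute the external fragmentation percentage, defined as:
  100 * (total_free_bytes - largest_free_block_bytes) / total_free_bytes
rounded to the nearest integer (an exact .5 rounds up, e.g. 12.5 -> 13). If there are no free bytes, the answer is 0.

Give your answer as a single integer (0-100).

Op 1: a = malloc(7) -> a = 0; heap: [0-6 ALLOC][7-26 FREE]
Op 2: free(a) -> (freed a); heap: [0-26 FREE]
Op 3: b = malloc(5) -> b = 0; heap: [0-4 ALLOC][5-26 FREE]
Op 4: c = malloc(1) -> c = 5; heap: [0-4 ALLOC][5-5 ALLOC][6-26 FREE]
Op 5: free(b) -> (freed b); heap: [0-4 FREE][5-5 ALLOC][6-26 FREE]
Op 6: d = malloc(9) -> d = 6; heap: [0-4 FREE][5-5 ALLOC][6-14 ALLOC][15-26 FREE]
Op 7: c = realloc(c, 7) -> c = 15; heap: [0-5 FREE][6-14 ALLOC][15-21 ALLOC][22-26 FREE]
Op 8: d = realloc(d, 4) -> d = 6; heap: [0-5 FREE][6-9 ALLOC][10-14 FREE][15-21 ALLOC][22-26 FREE]
Free blocks: [6 5 5] total_free=16 largest=6 -> 100*(16-6)/16 = 1000/16 = 62.5 -> rounds to 63

Answer: 63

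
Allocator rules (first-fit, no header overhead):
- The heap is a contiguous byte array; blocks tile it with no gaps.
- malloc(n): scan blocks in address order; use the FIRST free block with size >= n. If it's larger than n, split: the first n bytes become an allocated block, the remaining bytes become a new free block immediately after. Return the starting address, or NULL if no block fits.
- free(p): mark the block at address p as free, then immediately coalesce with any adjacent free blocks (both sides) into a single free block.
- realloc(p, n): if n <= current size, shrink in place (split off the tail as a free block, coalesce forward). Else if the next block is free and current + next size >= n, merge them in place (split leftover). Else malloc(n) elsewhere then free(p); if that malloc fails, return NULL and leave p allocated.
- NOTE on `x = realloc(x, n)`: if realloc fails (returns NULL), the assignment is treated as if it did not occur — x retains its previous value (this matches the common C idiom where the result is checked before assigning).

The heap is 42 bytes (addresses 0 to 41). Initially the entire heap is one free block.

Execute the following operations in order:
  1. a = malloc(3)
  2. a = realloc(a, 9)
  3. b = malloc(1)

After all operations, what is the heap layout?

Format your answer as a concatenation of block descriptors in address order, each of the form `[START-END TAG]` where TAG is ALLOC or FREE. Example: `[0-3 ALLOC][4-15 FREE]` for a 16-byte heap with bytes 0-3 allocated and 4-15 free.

Op 1: a = malloc(3) -> a = 0; heap: [0-2 ALLOC][3-41 FREE]
Op 2: a = realloc(a, 9) -> a = 0; heap: [0-8 ALLOC][9-41 FREE]
Op 3: b = malloc(1) -> b = 9; heap: [0-8 ALLOC][9-9 ALLOC][10-41 FREE]

Answer: [0-8 ALLOC][9-9 ALLOC][10-41 FREE]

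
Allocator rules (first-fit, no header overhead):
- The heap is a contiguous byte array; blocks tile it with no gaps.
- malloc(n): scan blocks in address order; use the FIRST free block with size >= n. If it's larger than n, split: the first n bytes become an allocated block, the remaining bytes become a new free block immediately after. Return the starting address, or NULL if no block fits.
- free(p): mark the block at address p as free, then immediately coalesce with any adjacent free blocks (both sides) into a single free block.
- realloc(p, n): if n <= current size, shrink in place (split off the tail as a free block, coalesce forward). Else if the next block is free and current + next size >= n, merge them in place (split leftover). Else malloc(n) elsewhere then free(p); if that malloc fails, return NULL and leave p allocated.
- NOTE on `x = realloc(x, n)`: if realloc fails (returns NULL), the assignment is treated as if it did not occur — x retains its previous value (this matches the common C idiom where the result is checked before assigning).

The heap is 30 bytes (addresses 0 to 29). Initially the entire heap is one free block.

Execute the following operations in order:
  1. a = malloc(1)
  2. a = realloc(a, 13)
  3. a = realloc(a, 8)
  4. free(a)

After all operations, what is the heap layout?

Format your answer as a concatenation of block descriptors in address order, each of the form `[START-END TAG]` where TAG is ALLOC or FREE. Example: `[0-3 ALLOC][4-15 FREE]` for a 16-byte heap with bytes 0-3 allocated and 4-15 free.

Answer: [0-29 FREE]

Derivation:
Op 1: a = malloc(1) -> a = 0; heap: [0-0 ALLOC][1-29 FREE]
Op 2: a = realloc(a, 13) -> a = 0; heap: [0-12 ALLOC][13-29 FREE]
Op 3: a = realloc(a, 8) -> a = 0; heap: [0-7 ALLOC][8-29 FREE]
Op 4: free(a) -> (freed a); heap: [0-29 FREE]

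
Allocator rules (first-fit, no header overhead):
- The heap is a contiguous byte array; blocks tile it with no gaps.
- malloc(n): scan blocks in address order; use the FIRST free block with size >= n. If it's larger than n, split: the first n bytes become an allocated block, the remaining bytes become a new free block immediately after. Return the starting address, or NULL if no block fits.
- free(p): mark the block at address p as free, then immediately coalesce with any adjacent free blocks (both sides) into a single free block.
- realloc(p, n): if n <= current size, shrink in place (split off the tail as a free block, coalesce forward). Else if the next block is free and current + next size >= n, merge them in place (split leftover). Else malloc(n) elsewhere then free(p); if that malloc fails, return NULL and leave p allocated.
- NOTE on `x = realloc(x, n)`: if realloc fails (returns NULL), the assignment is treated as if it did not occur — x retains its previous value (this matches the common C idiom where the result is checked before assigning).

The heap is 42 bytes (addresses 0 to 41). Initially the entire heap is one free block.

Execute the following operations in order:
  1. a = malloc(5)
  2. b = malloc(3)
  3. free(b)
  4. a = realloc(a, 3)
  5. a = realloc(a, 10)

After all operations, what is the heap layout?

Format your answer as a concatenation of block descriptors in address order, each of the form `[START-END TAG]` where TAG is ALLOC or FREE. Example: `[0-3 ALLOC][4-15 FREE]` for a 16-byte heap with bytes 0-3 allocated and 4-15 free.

Answer: [0-9 ALLOC][10-41 FREE]

Derivation:
Op 1: a = malloc(5) -> a = 0; heap: [0-4 ALLOC][5-41 FREE]
Op 2: b = malloc(3) -> b = 5; heap: [0-4 ALLOC][5-7 ALLOC][8-41 FREE]
Op 3: free(b) -> (freed b); heap: [0-4 ALLOC][5-41 FREE]
Op 4: a = realloc(a, 3) -> a = 0; heap: [0-2 ALLOC][3-41 FREE]
Op 5: a = realloc(a, 10) -> a = 0; heap: [0-9 ALLOC][10-41 FREE]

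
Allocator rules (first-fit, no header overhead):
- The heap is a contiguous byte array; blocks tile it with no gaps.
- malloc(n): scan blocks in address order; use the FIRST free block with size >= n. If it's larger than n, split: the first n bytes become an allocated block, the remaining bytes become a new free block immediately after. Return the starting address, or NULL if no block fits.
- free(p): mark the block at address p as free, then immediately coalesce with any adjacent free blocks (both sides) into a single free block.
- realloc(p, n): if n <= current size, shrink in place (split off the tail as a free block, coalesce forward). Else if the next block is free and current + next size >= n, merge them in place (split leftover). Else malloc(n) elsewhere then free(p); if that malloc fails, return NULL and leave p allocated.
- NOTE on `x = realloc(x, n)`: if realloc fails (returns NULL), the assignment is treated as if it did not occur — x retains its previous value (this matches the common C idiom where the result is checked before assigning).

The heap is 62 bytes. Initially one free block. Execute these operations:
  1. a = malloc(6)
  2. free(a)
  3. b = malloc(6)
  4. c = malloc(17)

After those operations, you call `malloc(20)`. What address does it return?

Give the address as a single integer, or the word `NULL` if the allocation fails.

Op 1: a = malloc(6) -> a = 0; heap: [0-5 ALLOC][6-61 FREE]
Op 2: free(a) -> (freed a); heap: [0-61 FREE]
Op 3: b = malloc(6) -> b = 0; heap: [0-5 ALLOC][6-61 FREE]
Op 4: c = malloc(17) -> c = 6; heap: [0-5 ALLOC][6-22 ALLOC][23-61 FREE]
malloc(20): first-fit scan over [0-5 ALLOC][6-22 ALLOC][23-61 FREE] -> 23

Answer: 23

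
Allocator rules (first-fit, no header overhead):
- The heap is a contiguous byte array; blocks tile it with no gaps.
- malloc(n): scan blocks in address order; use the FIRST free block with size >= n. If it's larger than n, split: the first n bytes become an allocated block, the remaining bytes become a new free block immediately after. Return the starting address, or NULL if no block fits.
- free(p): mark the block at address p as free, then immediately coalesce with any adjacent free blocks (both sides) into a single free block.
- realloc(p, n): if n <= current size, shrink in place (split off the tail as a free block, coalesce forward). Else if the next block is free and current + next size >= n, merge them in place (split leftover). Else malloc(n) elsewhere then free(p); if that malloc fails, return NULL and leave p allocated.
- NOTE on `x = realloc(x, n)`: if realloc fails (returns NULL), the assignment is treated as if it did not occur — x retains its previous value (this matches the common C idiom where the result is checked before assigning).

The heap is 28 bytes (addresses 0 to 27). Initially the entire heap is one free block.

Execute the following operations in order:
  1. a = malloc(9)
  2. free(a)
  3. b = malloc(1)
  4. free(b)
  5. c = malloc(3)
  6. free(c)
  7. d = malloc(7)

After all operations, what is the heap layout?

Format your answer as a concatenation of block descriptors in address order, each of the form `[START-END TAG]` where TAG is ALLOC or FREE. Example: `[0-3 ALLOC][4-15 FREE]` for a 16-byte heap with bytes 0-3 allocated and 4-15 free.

Op 1: a = malloc(9) -> a = 0; heap: [0-8 ALLOC][9-27 FREE]
Op 2: free(a) -> (freed a); heap: [0-27 FREE]
Op 3: b = malloc(1) -> b = 0; heap: [0-0 ALLOC][1-27 FREE]
Op 4: free(b) -> (freed b); heap: [0-27 FREE]
Op 5: c = malloc(3) -> c = 0; heap: [0-2 ALLOC][3-27 FREE]
Op 6: free(c) -> (freed c); heap: [0-27 FREE]
Op 7: d = malloc(7) -> d = 0; heap: [0-6 ALLOC][7-27 FREE]

Answer: [0-6 ALLOC][7-27 FREE]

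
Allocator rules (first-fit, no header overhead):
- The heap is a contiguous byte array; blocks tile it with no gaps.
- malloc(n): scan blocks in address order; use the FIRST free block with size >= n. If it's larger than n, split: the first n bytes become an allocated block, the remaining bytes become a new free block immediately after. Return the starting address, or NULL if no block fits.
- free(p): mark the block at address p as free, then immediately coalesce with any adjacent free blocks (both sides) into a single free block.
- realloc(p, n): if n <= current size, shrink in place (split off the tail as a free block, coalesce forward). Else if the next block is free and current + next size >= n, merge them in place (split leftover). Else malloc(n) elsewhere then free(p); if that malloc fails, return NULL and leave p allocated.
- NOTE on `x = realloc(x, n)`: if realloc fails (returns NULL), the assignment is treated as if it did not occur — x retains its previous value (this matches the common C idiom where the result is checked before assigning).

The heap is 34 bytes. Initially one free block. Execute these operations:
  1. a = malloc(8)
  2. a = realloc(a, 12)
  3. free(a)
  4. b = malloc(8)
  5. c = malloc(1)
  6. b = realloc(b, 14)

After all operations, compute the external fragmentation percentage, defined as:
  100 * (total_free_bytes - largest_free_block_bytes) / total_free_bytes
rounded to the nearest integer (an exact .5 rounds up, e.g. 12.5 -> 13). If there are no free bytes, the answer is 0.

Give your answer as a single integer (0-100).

Op 1: a = malloc(8) -> a = 0; heap: [0-7 ALLOC][8-33 FREE]
Op 2: a = realloc(a, 12) -> a = 0; heap: [0-11 ALLOC][12-33 FREE]
Op 3: free(a) -> (freed a); heap: [0-33 FREE]
Op 4: b = malloc(8) -> b = 0; heap: [0-7 ALLOC][8-33 FREE]
Op 5: c = malloc(1) -> c = 8; heap: [0-7 ALLOC][8-8 ALLOC][9-33 FREE]
Op 6: b = realloc(b, 14) -> b = 9; heap: [0-7 FREE][8-8 ALLOC][9-22 ALLOC][23-33 FREE]
Free blocks: [8 11] total_free=19 largest=11 -> 100*(19-11)/19 = 800/19 ≈ 42.105 -> rounds to 42

Answer: 42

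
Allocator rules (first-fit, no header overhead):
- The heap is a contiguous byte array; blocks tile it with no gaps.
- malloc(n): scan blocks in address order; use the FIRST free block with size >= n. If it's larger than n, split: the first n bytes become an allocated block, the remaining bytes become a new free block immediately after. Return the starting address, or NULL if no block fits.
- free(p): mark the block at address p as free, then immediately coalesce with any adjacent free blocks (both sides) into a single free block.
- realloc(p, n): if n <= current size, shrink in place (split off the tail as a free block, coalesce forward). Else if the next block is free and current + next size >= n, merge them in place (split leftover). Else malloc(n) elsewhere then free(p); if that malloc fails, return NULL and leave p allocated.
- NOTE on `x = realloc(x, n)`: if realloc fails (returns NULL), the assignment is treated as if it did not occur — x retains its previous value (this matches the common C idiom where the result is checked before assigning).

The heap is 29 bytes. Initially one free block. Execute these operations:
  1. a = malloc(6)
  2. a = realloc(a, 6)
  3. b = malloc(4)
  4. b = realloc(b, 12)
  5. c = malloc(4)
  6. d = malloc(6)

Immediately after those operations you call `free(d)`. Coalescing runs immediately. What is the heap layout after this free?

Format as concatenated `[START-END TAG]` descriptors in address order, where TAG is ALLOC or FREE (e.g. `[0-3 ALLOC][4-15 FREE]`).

Op 1: a = malloc(6) -> a = 0; heap: [0-5 ALLOC][6-28 FREE]
Op 2: a = realloc(a, 6) -> a = 0; heap: [0-5 ALLOC][6-28 FREE]
Op 3: b = malloc(4) -> b = 6; heap: [0-5 ALLOC][6-9 ALLOC][10-28 FREE]
Op 4: b = realloc(b, 12) -> b = 6; heap: [0-5 ALLOC][6-17 ALLOC][18-28 FREE]
Op 5: c = malloc(4) -> c = 18; heap: [0-5 ALLOC][6-17 ALLOC][18-21 ALLOC][22-28 FREE]
Op 6: d = malloc(6) -> d = 22; heap: [0-5 ALLOC][6-17 ALLOC][18-21 ALLOC][22-27 ALLOC][28-28 FREE]
free(d): d = 22 -> block [22-27 ALLOC]; mark free, coalesce with adjacent free neighbors -> [0-5 ALLOC][6-17 ALLOC][18-21 ALLOC][22-28 FREE]

Answer: [0-5 ALLOC][6-17 ALLOC][18-21 ALLOC][22-28 FREE]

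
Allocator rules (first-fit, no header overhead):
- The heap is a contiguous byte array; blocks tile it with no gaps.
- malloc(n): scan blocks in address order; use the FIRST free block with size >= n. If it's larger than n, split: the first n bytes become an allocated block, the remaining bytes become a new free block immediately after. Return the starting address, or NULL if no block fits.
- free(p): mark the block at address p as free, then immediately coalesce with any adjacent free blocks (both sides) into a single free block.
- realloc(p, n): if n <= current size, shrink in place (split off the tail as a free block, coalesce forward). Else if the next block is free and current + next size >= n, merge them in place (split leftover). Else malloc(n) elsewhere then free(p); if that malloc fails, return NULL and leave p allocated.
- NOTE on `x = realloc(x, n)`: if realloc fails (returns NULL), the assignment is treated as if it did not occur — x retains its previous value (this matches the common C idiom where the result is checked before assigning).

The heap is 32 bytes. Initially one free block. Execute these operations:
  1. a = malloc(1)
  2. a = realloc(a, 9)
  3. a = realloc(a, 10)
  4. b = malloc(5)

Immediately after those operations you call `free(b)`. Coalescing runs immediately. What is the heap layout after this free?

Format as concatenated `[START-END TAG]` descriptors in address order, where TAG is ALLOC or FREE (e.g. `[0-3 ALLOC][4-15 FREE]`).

Op 1: a = malloc(1) -> a = 0; heap: [0-0 ALLOC][1-31 FREE]
Op 2: a = realloc(a, 9) -> a = 0; heap: [0-8 ALLOC][9-31 FREE]
Op 3: a = realloc(a, 10) -> a = 0; heap: [0-9 ALLOC][10-31 FREE]
Op 4: b = malloc(5) -> b = 10; heap: [0-9 ALLOC][10-14 ALLOC][15-31 FREE]
free(b): b = 10 -> block [10-14 ALLOC]; mark free, coalesce with adjacent free neighbors -> [0-9 ALLOC][10-31 FREE]

Answer: [0-9 ALLOC][10-31 FREE]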